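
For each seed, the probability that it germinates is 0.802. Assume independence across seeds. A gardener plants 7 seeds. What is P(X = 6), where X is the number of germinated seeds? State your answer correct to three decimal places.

0.369

X ~ Binomial(n=7, p=0.802).
P(X=6) = C(7,6) · p^6 · (1−p)^1
= 7 · 0.2661 · 0.198 = 0.36882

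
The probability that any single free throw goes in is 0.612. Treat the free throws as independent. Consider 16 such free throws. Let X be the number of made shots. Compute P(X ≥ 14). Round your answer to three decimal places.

X ~ Binomial(16, 0.612); P(X ≥ 14) = Σ C(16,k) p^k (1−p)^(16−k) over k:
  k=14: C(16,14)·0.612^14·0.388^2 = 0.01868
  k=15: C(16,15)·0.612^15·0.388^1 = 0.00393
  k=16: C(16,16)·0.612^16·0.388^0 = 0.00039
Total = 0.02300

0.023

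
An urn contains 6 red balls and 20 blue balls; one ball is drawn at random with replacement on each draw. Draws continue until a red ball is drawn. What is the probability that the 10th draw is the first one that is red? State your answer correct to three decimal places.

0.022

Geometric (trials to first success), p = 0.230769.
P(Y = 10) = (1−p)^9 · p = 0.0943 · 0.230769 = 0.02176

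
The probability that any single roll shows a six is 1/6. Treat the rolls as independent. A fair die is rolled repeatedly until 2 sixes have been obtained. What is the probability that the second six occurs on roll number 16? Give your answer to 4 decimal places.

Y = trial on which the second success occurs; negative binomial, r=2, p=0.166667.
P(Y=16) = C(15,1) · p^2 · (1−p)^14
= 15 · 0.027778 · 0.077887 = 0.032453

0.0325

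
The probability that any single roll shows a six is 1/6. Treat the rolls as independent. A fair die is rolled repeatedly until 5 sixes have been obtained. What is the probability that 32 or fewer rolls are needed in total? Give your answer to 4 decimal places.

0.6359

Finishing within 32 rolls ⇔ at least 5 successes in the first 32. With X ~ Binomial(32, 0.166667), P(Y ≤ 32) = 1 − P(X ≤ 4).
  k=0: C(32,0)·0.166667^0·0.833333^32 = 0.002926
  k=1: C(32,1)·0.166667^1·0.833333^31 = 0.018723
  k=2: C(32,2)·0.166667^2·0.833333^30 = 0.058042
  k=3: C(32,3)·0.166667^3·0.833333^29 = 0.116084
  k=4: C(32,4)·0.166667^4·0.833333^28 = 0.168322
1 − 0.364096 = 0.635904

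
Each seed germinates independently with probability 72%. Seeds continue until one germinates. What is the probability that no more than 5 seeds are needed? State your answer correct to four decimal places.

0.9983

Y = number of seeds to the first success; geometric, p = 0.72.
P(Y ≤ 5) = 1 − (1−p)^5 = 1 − 0.001721 = 0.998279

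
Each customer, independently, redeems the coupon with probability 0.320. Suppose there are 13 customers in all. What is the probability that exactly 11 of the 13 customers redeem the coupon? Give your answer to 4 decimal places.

0.0001

X ~ Binomial(n=13, p=0.32).
P(X=11) = C(13,11) · p^11 · (1−p)^2
= 78 · 3.6029e-06 · 0.4624 = 0.000130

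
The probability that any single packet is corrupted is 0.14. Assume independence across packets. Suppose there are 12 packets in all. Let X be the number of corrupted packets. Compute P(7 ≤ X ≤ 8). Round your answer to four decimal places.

X ~ Binomial(12, 0.14); P(7 ≤ X ≤ 8) = Σ C(12,k) p^k (1−p)^(12−k) over k:
  k=7: C(12,7)·0.14^7·0.86^5 = 0.000393
  k=8: C(12,8)·0.14^8·0.86^4 = 0.000040
Total = 0.000433

0.0004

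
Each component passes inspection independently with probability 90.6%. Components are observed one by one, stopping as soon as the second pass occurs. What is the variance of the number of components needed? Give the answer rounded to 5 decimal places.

0.22903

Y = total components until the second success; negative binomial with r=2, p=0.906.
Var(Y) = r(1−p)/p² = 2·0.094 / 0.906² = 0.2290348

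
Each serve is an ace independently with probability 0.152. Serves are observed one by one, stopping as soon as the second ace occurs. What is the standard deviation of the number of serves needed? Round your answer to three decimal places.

8.568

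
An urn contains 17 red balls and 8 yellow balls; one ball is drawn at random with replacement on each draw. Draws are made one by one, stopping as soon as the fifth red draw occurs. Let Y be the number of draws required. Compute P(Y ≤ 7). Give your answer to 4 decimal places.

0.6013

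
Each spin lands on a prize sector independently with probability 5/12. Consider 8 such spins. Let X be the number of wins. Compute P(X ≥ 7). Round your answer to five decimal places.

X ~ Binomial(8, 0.416667); P(X ≥ 7) = Σ C(8,k) p^k (1−p)^(8−k) over k:
  k=7: C(8,7)·0.416667^7·0.583333^1 = 0.0101749
  k=8: C(8,8)·0.416667^8·0.583333^0 = 0.0009085
Total = 0.0110833

0.01108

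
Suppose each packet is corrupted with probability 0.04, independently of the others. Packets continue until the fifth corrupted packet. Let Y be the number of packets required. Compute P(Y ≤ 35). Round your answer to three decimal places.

Finishing within 35 packets ⇔ at least 5 successes in the first 35. With X ~ Binomial(35, 0.04), P(Y ≤ 35) = 1 − P(X ≤ 4).
  k=0: C(35,0)·0.04^0·0.96^35 = 0.23960
  k=1: C(35,1)·0.04^1·0.96^34 = 0.34942
  k=2: C(35,2)·0.04^2·0.96^33 = 0.24751
  k=3: C(35,3)·0.04^3·0.96^32 = 0.11344
  k=4: C(35,4)·0.04^4·0.96^31 = 0.03781
1 − 0.98779 = 0.01221

0.012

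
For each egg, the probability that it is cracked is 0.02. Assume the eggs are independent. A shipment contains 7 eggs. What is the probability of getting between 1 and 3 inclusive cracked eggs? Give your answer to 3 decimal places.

X ~ Binomial(7, 0.02); P(1 ≤ X ≤ 3) = Σ C(7,k) p^k (1−p)^(7−k) over k:
  k=1: C(7,1)·0.02^1·0.98^6 = 0.12402
  k=2: C(7,2)·0.02^2·0.98^5 = 0.00759
  k=3: C(7,3)·0.02^3·0.98^4 = 0.00026
Total = 0.13187

0.132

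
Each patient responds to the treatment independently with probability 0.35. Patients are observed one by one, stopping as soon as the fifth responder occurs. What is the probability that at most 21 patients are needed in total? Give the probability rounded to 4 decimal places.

0.9076

Finishing within 21 patients ⇔ at least 5 successes in the first 21. With X ~ Binomial(21, 0.35), P(Y ≤ 21) = 1 − P(X ≤ 4).
  k=0: C(21,0)·0.35^0·0.65^21 = 0.000118
  k=1: C(21,1)·0.35^1·0.65^20 = 0.001332
  k=2: C(21,2)·0.35^2·0.65^19 = 0.007173
  k=3: C(21,3)·0.35^3·0.65^18 = 0.024462
  k=4: C(21,4)·0.35^4·0.65^17 = 0.059274
1 − 0.092359 = 0.907641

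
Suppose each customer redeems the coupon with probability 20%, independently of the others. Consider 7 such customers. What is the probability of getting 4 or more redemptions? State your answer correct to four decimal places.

X ~ Binomial(7, 0.20); P(X ≥ 4) = Σ C(7,k) p^k (1−p)^(7−k) over k:
  k=4: C(7,4)·0.20^4·0.80^3 = 0.028672
  k=5: C(7,5)·0.20^5·0.80^2 = 0.004301
  k=6: C(7,6)·0.20^6·0.80^1 = 0.000358
  k=7: C(7,7)·0.20^7·0.80^0 = 0.000013
Total = 0.033344

0.0333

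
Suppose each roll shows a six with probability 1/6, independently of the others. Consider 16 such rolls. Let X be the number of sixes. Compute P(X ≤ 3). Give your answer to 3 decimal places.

0.729

X ~ Binomial(16, 0.166667); P(X ≤ 3) = Σ C(16,k) p^k (1−p)^(16−k) over k:
  k=0: C(16,0)·0.166667^0·0.833333^16 = 0.05409
  k=1: C(16,1)·0.166667^1·0.833333^15 = 0.17308
  k=2: C(16,2)·0.166667^2·0.833333^14 = 0.25962
  k=3: C(16,3)·0.166667^3·0.833333^13 = 0.24231
Total = 0.72910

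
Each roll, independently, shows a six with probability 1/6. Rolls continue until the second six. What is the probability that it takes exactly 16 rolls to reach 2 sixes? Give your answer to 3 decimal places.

0.032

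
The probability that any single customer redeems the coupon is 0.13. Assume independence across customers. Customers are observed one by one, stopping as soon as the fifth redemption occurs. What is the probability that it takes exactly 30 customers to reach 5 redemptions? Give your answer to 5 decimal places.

Y = trial on which the fifth success occurs; negative binomial, r=5, p=0.13.
P(Y=30) = C(29,4) · p^5 · (1−p)^25
= 23751 · 3.7129e-05 · 0.03076 = 0.0271256

0.02713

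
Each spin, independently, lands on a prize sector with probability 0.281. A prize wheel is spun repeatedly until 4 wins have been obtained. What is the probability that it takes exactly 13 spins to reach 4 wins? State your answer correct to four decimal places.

0.0704

Y = trial on which the fourth success occurs; negative binomial, r=4, p=0.281.
P(Y=13) = C(12,3) · p^4 · (1−p)^9
= 220 · 0.0062348 · 0.051352 = 0.070438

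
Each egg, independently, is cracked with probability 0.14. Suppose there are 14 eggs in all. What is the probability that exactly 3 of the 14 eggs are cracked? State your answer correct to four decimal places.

X ~ Binomial(n=14, p=0.14).
P(X=3) = C(14,3) · p^3 · (1−p)^11
= 364 · 0.002744 · 0.19032 = 0.190094

0.1901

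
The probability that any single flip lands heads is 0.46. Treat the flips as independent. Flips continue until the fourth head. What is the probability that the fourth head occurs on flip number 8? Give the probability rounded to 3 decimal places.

Y = trial on which the fourth success occurs; negative binomial, r=4, p=0.46.
P(Y=8) = C(7,3) · p^4 · (1−p)^4
= 35 · 0.044775 · 0.085031 = 0.13325

0.133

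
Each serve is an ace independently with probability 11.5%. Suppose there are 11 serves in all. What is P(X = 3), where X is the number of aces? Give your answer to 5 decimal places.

0.09443

X ~ Binomial(n=11, p=0.115).
P(X=3) = C(11,3) · p^3 · (1−p)^8
= 165 · 0.0015209 · 0.37631 = 0.0944330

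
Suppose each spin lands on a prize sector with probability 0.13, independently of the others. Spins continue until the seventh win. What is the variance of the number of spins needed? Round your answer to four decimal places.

360.3550

Y = total spins until the seventh success; negative binomial with r=7, p=0.13.
Var(Y) = r(1−p)/p² = 7·0.87 / 0.13² = 360.355030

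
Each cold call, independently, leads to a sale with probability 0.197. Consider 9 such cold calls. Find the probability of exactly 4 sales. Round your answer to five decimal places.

0.06336

X ~ Binomial(n=9, p=0.197).
P(X=4) = C(9,4) · p^4 · (1−p)^5
= 126 · 0.0015061 · 0.33387 = 0.0633597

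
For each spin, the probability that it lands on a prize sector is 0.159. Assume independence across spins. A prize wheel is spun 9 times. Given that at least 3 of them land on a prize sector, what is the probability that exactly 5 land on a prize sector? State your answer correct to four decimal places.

0.0399

X ~ Binomial(9, 0.159). Want P(X=5 | X≥3) = P(X=5) / P(X≥3).
P(X=5) = C(9,5)·0.159^5·0.841^4 = 0.006405
P(X≥3) = 1 − 0.210457 − 0.358103 − 0.270813 = 0.160628
Ratio = 0.006405 / 0.160628 = 0.039877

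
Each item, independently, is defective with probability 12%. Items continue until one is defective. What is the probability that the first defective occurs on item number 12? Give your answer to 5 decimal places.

0.02941

Geometric (trials to first success), p = 0.12.
P(Y = 12) = (1−p)^11 · p = 0.24508 · 0.12 = 0.0294097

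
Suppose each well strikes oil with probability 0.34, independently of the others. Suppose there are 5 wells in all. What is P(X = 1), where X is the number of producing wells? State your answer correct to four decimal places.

X ~ Binomial(n=5, p=0.34).
P(X=1) = C(5,1) · p^1 · (1−p)^4
= 5 · 0.34 · 0.18975 = 0.322571

0.3226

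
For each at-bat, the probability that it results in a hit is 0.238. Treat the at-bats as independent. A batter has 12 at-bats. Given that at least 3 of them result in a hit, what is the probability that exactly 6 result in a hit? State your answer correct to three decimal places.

X ~ Binomial(12, 0.238). Want P(X=6 | X≥3) = P(X=6) / P(X≥3).
P(X=6) = C(12,6)·0.238^6·0.762^6 = 0.03287
P(X≥3) = 1 − 0.03832 − 0.14364 − 0.24674 = 0.57130
Ratio = 0.03287 / 0.57130 = 0.05754

0.058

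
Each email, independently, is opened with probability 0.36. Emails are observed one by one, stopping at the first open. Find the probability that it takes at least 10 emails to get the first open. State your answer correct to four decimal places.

Y = number of emails to the first success; geometric, p = 0.36.
P(Y > 9) = P(first 9 all fail) = (1−p)^9 = 0.018014

0.0180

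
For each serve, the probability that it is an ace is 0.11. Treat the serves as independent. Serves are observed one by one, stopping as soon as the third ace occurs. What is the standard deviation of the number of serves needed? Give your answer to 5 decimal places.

Y = total serves until the third success; negative binomial with r=3, p=0.11.
SD(Y) = √[r(1−p)/p²] = √(220.6611570) = 14.8546679

14.85467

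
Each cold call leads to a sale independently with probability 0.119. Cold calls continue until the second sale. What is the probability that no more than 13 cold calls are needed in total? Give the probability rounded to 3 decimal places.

0.469

Finishing within 13 cold calls ⇔ at least 2 successes in the first 13. With X ~ Binomial(13, 0.119), P(Y ≤ 13) = 1 − P(X ≤ 1).
  k=0: C(13,0)·0.119^0·0.881^13 = 0.19261
  k=1: C(13,1)·0.119^1·0.881^12 = 0.33822
1 − 0.53084 = 0.46916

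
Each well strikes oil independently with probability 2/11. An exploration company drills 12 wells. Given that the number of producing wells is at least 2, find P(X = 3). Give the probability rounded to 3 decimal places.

0.324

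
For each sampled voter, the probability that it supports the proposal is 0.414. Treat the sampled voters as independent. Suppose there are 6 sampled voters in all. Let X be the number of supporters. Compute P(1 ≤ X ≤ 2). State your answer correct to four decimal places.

X ~ Binomial(6, 0.414); P(1 ≤ X ≤ 2) = Σ C(6,k) p^k (1−p)^(6−k) over k:
  k=1: C(6,1)·0.414^1·0.586^5 = 0.171648
  k=2: C(6,2)·0.414^2·0.586^4 = 0.303167
Total = 0.474816

0.4748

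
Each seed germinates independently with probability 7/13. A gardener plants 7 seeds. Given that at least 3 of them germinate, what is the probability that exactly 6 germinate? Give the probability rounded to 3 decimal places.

0.095

X ~ Binomial(7, 0.538462). Want P(X=6 | X≥3) = P(X=6) / P(X≥3).
P(X=6) = C(7,6)·0.538462^6·0.461538^1 = 0.07875
P(X≥3) = 1 − 0.00446 − 0.03643 − 0.12752 = 0.83159
Ratio = 0.07875 / 0.83159 = 0.09469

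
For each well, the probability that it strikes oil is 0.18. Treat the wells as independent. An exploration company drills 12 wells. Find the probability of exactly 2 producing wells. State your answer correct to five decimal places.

X ~ Binomial(n=12, p=0.18).
P(X=2) = C(12,2) · p^2 · (1−p)^10
= 66 · 0.0324 · 0.13745 = 0.2939189

0.29392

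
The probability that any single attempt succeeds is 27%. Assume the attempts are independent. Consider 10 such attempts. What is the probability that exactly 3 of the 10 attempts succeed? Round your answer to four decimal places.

0.2609

X ~ Binomial(n=10, p=0.27).
P(X=3) = C(10,3) · p^3 · (1−p)^7
= 120 · 0.019683 · 0.11047 = 0.260935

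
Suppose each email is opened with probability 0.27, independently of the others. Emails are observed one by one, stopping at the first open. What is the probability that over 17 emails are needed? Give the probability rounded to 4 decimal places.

0.0047

Y = number of emails to the first success; geometric, p = 0.27.
P(Y > 17) = P(first 17 all fail) = (1−p)^17 = 0.004748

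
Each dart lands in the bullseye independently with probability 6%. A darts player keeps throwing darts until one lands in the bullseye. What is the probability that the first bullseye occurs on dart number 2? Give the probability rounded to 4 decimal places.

0.0564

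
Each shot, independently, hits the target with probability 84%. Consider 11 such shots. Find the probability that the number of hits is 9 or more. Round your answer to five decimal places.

0.74791

X ~ Binomial(11, 0.84); P(X ≥ 9) = Σ C(11,k) p^k (1−p)^(11−k) over k:
  k=9: C(11,9)·0.84^9·0.16^2 = 0.2931678
  k=10: C(11,10)·0.84^10·0.16^1 = 0.3078262
  k=11: C(11,11)·0.84^11·0.16^0 = 0.1469170
Total = 0.7479110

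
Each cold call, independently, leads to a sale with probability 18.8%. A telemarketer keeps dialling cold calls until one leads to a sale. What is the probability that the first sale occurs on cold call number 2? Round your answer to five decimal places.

0.15266

Geometric (trials to first success), p = 0.188.
P(Y = 2) = (1−p)^1 · p = 0.812 · 0.188 = 0.1526560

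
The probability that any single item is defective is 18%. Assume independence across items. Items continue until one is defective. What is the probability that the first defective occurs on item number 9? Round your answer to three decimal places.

0.037

Geometric (trials to first success), p = 0.18.
P(Y = 9) = (1−p)^8 · p = 0.20441 · 0.18 = 0.03679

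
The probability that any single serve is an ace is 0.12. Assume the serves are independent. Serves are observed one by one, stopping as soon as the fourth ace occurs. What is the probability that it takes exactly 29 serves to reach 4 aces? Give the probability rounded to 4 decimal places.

0.0278

Y = trial on which the fourth success occurs; negative binomial, r=4, p=0.12.
P(Y=29) = C(28,3) · p^4 · (1−p)^25
= 3276 · 0.00020736 · 0.040932 = 0.027806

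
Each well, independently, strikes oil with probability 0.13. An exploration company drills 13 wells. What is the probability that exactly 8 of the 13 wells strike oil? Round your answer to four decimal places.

0.0001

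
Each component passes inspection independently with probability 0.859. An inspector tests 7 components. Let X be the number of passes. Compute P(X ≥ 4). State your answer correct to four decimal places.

X ~ Binomial(7, 0.859); P(X ≥ 4) = Σ C(7,k) p^k (1−p)^(7−k) over k:
  k=4: C(7,4)·0.859^4·0.141^3 = 0.053419
  k=5: C(7,5)·0.859^5·0.141^2 = 0.195265
  k=6: C(7,6)·0.859^6·0.141^1 = 0.396530
  k=7: C(7,7)·0.859^7·0.141^0 = 0.345106
Total = 0.990320

0.9903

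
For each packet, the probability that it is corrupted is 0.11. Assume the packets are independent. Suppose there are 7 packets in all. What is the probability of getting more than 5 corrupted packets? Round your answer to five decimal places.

0.00001

X ~ Binomial(7, 0.11); P(X ≥ 6) = Σ C(7,k) p^k (1−p)^(7−k) over k:
  k=6: C(7,6)·0.11^6·0.89^1 = 0.0000110
  k=7: C(7,7)·0.11^7·0.89^0 = 0.0000002
Total = 0.0000112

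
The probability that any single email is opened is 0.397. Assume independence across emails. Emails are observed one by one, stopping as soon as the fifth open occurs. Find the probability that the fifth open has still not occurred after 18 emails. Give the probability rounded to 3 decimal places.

0.099

Needing more than 18 emails ⇔ fewer than 5 successes in the first 18. With X ~ Binomial(18, 0.397), P(Y > 18) = P(X ≤ 4).
  k=0: C(18,0)·0.397^0·0.603^18 = 0.00011
  k=1: C(18,1)·0.397^1·0.603^17 = 0.00132
  k=2: C(18,2)·0.397^2·0.603^16 = 0.00737
  k=3: C(18,3)·0.397^3·0.603^15 = 0.02587
  k=4: C(18,4)·0.397^4·0.603^14 = 0.06387
P(X ≤ 4) = 0.09854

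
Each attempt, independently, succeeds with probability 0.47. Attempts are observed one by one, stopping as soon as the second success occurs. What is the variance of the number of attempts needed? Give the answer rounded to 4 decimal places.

4.7986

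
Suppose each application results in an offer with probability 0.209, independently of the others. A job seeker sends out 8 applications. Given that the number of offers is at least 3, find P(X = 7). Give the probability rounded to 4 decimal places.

X ~ Binomial(8, 0.209). Want P(X=7 | X≥3) = P(X=7) / P(X≥3).
P(X=7) = C(8,7)·0.209^7·0.791^1 = 0.000110
P(X≥3) = 1 − 0.153254 − 0.323945 − 0.299578 = 0.223223
Ratio = 0.000110 / 0.223223 = 0.000494

0.0005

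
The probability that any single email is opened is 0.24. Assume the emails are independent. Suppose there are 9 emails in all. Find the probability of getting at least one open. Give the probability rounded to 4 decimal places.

0.9154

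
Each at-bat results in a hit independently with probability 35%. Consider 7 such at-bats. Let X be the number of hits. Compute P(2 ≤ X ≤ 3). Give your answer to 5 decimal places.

0.56636

X ~ Binomial(7, 0.35); P(2 ≤ X ≤ 3) = Σ C(7,k) p^k (1−p)^(7−k) over k:
  k=2: C(7,2)·0.35^2·0.65^5 = 0.2984848
  k=3: C(7,3)·0.35^3·0.65^4 = 0.2678709
Total = 0.5663557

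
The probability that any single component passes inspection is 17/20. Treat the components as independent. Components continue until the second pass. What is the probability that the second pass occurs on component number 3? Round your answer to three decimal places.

0.217

Y = trial on which the second success occurs; negative binomial, r=2, p=0.85.
P(Y=3) = C(2,1) · p^2 · (1−p)^1
= 2 · 0.7225 · 0.15 = 0.21675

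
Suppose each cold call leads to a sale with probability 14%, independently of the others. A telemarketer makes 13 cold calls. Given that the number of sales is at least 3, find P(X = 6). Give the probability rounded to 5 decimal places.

0.01663

X ~ Binomial(13, 0.14). Want P(X=6 | X≥3) = P(X=6) / P(X≥3).
P(X=6) = C(13,6)·0.14^6·0.86^7 = 0.0044955
P(X≥3) = 1 − 0.1407602 − 0.2978879 − 0.2909602 = 0.2703917
Ratio = 0.0044955 / 0.2703917 = 0.0166258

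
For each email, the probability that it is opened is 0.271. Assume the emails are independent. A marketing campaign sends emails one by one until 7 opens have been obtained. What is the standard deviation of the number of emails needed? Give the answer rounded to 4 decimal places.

Y = total emails until the seventh success; negative binomial with r=7, p=0.271.
SD(Y) = √[r(1−p)/p²] = √(69.484348) = 8.335727

8.3357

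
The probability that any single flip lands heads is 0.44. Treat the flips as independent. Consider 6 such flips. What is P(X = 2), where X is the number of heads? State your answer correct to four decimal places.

X ~ Binomial(n=6, p=0.44).
P(X=2) = C(6,2) · p^2 · (1−p)^4
= 15 · 0.1936 · 0.098345 = 0.285594

0.2856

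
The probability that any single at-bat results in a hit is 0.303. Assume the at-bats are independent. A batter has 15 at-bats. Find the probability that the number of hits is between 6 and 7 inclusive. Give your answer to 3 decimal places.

X ~ Binomial(15, 0.303); P(6 ≤ X ≤ 7) = Σ C(15,k) p^k (1−p)^(15−k) over k:
  k=6: C(15,6)·0.303^6·0.697^9 = 0.15037
  k=7: C(15,7)·0.303^7·0.697^8 = 0.08404
Total = 0.23441

0.234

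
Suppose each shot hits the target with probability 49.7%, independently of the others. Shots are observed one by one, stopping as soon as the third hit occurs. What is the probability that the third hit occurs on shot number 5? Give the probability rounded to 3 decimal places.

0.186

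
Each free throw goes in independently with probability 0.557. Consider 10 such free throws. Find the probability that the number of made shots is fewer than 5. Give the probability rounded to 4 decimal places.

0.2469

X ~ Binomial(10, 0.557); P(X ≤ 4) = Σ C(10,k) p^k (1−p)^(10−k) over k:
  k=0: C(10,0)·0.557^0·0.443^10 = 0.000291
  k=1: C(10,1)·0.557^1·0.443^9 = 0.003660
  k=2: C(10,2)·0.557^2·0.443^8 = 0.020709
  k=3: C(10,3)·0.557^3·0.443^7 = 0.069434
  k=4: C(10,4)·0.557^4·0.443^6 = 0.152779
Total = 0.246873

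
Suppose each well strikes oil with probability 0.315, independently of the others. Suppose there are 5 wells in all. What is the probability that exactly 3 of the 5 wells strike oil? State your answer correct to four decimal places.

0.1467

X ~ Binomial(n=5, p=0.315).
P(X=3) = C(5,3) · p^3 · (1−p)^2
= 10 · 0.031256 · 0.46923 = 0.146660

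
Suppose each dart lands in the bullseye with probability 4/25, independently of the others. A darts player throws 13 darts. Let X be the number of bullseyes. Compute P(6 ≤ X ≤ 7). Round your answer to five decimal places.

0.01011

X ~ Binomial(13, 0.16); P(6 ≤ X ≤ 7) = Σ C(13,k) p^k (1−p)^(13−k) over k:
  k=6: C(13,6)·0.16^6·0.84^7 = 0.0084956
  k=7: C(13,7)·0.16^7·0.84^6 = 0.0016182
Total = 0.0101138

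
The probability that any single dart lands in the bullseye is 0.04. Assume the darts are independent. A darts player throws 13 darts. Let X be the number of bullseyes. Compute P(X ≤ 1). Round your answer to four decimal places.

0.9068

X ~ Binomial(13, 0.04); P(X ≤ 1) = Σ C(13,k) p^k (1−p)^(13−k) over k:
  k=0: C(13,0)·0.04^0·0.96^13 = 0.588201
  k=1: C(13,1)·0.04^1·0.96^12 = 0.318609
Total = 0.906810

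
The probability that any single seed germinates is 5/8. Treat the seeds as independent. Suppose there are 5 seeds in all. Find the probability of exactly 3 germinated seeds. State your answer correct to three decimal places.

0.343

X ~ Binomial(n=5, p=0.625).
P(X=3) = C(5,3) · p^3 · (1−p)^2
= 10 · 0.24414 · 0.14062 = 0.34332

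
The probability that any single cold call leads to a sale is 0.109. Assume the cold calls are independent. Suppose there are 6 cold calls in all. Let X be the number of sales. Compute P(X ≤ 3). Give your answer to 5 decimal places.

X ~ Binomial(6, 0.109); P(X ≤ 3) = Σ C(6,k) p^k (1−p)^(6−k) over k:
  k=0: C(6,0)·0.109^0·0.891^6 = 0.5003412
  k=1: C(6,1)·0.109^1·0.891^5 = 0.3672538
  k=2: C(6,2)·0.109^2·0.891^4 = 0.1123195
  k=3: C(6,3)·0.109^3·0.891^3 = 0.0183207
Total = 0.9982351

0.99824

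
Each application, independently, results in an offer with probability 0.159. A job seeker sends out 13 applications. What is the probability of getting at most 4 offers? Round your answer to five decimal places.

0.95721

X ~ Binomial(13, 0.159); P(X ≤ 4) = Σ C(13,k) p^k (1−p)^(13−k) over k:
  k=0: C(13,0)·0.159^0·0.841^13 = 0.1052805
  k=1: C(13,1)·0.159^1·0.841^12 = 0.2587572
  k=2: C(13,2)·0.159^2·0.841^11 = 0.2935248
  k=3: C(13,3)·0.159^3·0.841^10 = 0.2034780
  k=4: C(13,4)·0.159^4·0.841^9 = 0.0961742
Total = 0.9572146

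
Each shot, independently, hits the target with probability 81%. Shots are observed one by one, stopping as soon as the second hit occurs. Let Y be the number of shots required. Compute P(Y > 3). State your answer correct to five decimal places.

Needing more than 3 shots ⇔ fewer than 2 successes in the first 3. With X ~ Binomial(3, 0.81), P(Y > 3) = P(X ≤ 1).
  k=0: C(3,0)·0.81^0·0.19^3 = 0.0068590
  k=1: C(3,1)·0.81^1·0.19^2 = 0.0877230
P(X ≤ 1) = 0.0945820

0.09458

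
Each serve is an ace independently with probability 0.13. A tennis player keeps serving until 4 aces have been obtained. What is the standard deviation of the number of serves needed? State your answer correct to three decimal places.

14.350

Y = total serves until the fourth success; negative binomial with r=4, p=0.13.
SD(Y) = √[r(1−p)/p²] = √(205.91716) = 14.34981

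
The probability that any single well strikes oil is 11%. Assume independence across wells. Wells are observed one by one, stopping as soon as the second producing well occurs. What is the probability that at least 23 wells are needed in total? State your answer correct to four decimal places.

0.2864

Needing more than 22 wells ⇔ fewer than 2 successes in the first 22. With X ~ Binomial(22, 0.11), P(Y > 22) = P(X ≤ 1).
  k=0: C(22,0)·0.11^0·0.89^22 = 0.077016
  k=1: C(22,1)·0.11^1·0.89^21 = 0.209414
P(X ≤ 1) = 0.286430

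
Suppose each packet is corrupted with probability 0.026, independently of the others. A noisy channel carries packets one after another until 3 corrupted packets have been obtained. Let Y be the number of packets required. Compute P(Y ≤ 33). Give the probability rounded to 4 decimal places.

0.0538

Finishing within 33 packets ⇔ at least 3 successes in the first 33. With X ~ Binomial(33, 0.026), P(Y ≤ 33) = 1 − P(X ≤ 2).
  k=0: C(33,0)·0.026^0·0.974^33 = 0.419223
  k=1: C(33,1)·0.026^1·0.974^32 = 0.369295
  k=2: C(33,2)·0.026^2·0.974^31 = 0.157728
1 − 0.946247 = 0.053753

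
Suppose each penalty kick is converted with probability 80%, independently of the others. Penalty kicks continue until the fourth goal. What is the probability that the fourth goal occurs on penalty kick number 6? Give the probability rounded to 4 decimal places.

0.1638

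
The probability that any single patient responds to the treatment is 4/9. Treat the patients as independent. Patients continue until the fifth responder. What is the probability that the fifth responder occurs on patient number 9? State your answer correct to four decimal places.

0.1156

Y = trial on which the fifth success occurs; negative binomial, r=5, p=0.444444.
P(Y=9) = C(8,4) · p^5 · (1−p)^4
= 70 · 0.017342 · 0.09526 = 0.115637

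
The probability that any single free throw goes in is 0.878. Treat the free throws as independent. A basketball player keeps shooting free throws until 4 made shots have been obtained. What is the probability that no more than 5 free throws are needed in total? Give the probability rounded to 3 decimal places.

0.884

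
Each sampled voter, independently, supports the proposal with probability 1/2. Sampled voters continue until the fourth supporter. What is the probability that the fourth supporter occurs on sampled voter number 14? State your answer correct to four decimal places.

Y = trial on which the fourth success occurs; negative binomial, r=4, p=0.50.
P(Y=14) = C(13,3) · p^4 · (1−p)^10
= 286 · 0.0625 · 0.00097656 = 0.017456

0.0175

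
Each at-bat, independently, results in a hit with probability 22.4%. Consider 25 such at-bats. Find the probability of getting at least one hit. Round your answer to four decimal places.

0.9982

P(at least one) = 1 − P(none) = 1 − (1 − 0.224)^25
= 1 − 0.001764 = 0.998236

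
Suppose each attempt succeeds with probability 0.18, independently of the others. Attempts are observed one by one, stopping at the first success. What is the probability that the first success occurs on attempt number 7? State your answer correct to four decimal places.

0.0547

Geometric (trials to first success), p = 0.18.
P(Y = 7) = (1−p)^6 · p = 0.30401 · 0.18 = 0.054721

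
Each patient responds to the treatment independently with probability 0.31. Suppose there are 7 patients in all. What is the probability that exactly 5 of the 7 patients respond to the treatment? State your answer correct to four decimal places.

0.0286

X ~ Binomial(n=7, p=0.31).
P(X=5) = C(7,5) · p^5 · (1−p)^2
= 21 · 0.0028629 · 0.4761 = 0.028624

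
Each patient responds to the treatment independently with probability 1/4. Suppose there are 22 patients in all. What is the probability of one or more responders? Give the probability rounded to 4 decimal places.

0.9982

P(at least one) = 1 − P(none) = 1 − (1 − 0.25)^22
= 1 − 0.001784 = 0.998216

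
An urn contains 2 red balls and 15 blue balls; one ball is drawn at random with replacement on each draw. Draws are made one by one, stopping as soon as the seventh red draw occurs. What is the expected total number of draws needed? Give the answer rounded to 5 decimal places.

Y = total draws until the seventh success; negative binomial with r=7, p=0.117647.
E[Y] = r / p = 7 / 0.117647 = 59.5000000

59.50000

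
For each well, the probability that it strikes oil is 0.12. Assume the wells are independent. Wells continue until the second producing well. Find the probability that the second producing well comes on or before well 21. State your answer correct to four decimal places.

0.7363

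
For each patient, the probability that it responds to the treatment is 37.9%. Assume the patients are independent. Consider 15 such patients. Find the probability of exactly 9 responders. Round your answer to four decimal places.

X ~ Binomial(n=15, p=0.379).
P(X=9) = C(15,9) · p^9 · (1−p)^6
= 5005 · 0.00016134 · 0.057352 = 0.046313

0.0463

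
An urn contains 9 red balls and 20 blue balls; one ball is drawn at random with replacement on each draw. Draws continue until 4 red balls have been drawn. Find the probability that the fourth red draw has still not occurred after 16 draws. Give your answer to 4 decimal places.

Needing more than 16 draws ⇔ fewer than 4 successes in the first 16. With X ~ Binomial(16, 0.310345), P(Y > 16) = P(X ≤ 3).
  k=0: C(16,0)·0.310345^0·0.689655^16 = 0.002619
  k=1: C(16,1)·0.310345^1·0.689655^15 = 0.018856
  k=2: C(16,2)·0.310345^2·0.689655^14 = 0.063638
  k=3: C(16,3)·0.310345^3·0.689655^13 = 0.133640
P(X ≤ 3) = 0.218753

0.2188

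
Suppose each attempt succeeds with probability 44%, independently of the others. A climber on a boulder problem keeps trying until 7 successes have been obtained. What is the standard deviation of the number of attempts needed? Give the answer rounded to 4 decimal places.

4.4998

Y = total attempts until the seventh success; negative binomial with r=7, p=0.44.
SD(Y) = √[r(1−p)/p²] = √(20.247934) = 4.499770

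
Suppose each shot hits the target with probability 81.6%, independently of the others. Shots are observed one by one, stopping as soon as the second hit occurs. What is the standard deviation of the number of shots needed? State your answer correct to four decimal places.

Y = total shots until the second success; negative binomial with r=2, p=0.816.
SD(Y) = √[r(1−p)/p²] = √(0.552672) = 0.743419

0.7434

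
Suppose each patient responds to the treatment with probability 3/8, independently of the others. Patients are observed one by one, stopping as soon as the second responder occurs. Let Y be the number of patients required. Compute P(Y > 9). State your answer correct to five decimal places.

0.09313

Needing more than 9 patients ⇔ fewer than 2 successes in the first 9. With X ~ Binomial(9, 0.375), P(Y > 9) = P(X ≤ 1).
  k=0: C(9,0)·0.375^0·0.625^9 = 0.0145519
  k=1: C(9,1)·0.375^1·0.625^8 = 0.0785803
P(X ≤ 1) = 0.0931323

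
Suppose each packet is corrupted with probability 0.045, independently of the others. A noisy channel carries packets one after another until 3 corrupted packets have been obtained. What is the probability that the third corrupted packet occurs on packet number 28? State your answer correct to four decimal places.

0.0101

Y = trial on which the third success occurs; negative binomial, r=3, p=0.045.
P(Y=28) = C(27,2) · p^3 · (1−p)^25
= 351 · 9.1125e-05 · 0.31629 = 0.010116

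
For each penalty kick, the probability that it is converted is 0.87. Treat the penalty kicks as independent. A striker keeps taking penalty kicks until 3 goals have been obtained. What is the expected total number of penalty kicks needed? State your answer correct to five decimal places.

3.44828

Y = total penalty kicks until the third success; negative binomial with r=3, p=0.87.
E[Y] = r / p = 3 / 0.87 = 3.4482759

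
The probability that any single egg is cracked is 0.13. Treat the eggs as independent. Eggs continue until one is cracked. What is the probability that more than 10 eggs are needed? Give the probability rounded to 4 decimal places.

0.2484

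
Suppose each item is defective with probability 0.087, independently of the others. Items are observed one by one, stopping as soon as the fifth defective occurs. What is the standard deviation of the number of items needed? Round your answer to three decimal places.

24.558

Y = total items until the fifth success; negative binomial with r=5, p=0.087.
SD(Y) = √[r(1−p)/p²] = √(603.11798) = 24.55846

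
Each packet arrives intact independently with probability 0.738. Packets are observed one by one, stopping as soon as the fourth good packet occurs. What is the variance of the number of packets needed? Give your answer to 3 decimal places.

Y = total packets until the fourth success; negative binomial with r=4, p=0.738.
Var(Y) = r(1−p)/p² = 4·0.262 / 0.738² = 1.92419

1.924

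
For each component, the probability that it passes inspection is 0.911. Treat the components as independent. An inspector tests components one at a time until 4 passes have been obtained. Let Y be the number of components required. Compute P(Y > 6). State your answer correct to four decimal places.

0.0115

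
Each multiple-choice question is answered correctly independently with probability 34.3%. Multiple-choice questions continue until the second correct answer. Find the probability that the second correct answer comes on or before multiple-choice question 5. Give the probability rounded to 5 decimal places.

0.55805

Finishing within 5 multiple-choice questions ⇔ at least 2 successes in the first 5. With X ~ Binomial(5, 0.343), P(Y ≤ 5) = 1 − P(X ≤ 1).
  k=0: C(5,0)·0.343^0·0.657^5 = 0.1224128
  k=1: C(5,1)·0.343^1·0.657^4 = 0.3195403
1 − 0.4419531 = 0.5580469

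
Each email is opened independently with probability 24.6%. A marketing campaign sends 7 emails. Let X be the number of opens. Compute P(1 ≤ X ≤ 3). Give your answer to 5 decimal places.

X ~ Binomial(7, 0.246); P(1 ≤ X ≤ 3) = Σ C(7,k) p^k (1−p)^(7−k) over k:
  k=1: C(7,1)·0.246^1·0.754^6 = 0.3164180
  k=2: C(7,2)·0.246^2·0.754^5 = 0.3097036
  k=3: C(7,3)·0.246^3·0.754^4 = 0.1684065
Total = 0.7945281

0.79453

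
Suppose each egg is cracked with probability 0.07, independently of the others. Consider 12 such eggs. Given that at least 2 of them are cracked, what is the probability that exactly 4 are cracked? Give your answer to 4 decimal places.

0.0327

X ~ Binomial(12, 0.07). Want P(X=4 | X≥2) = P(X=4) / P(X≥2).
P(X=4) = C(12,4)·0.07^4·0.93^8 = 0.006651
P(X≥2) = 1 − 0.418596 − 0.378087 = 0.203317
Ratio = 0.006651 / 0.203317 = 0.032711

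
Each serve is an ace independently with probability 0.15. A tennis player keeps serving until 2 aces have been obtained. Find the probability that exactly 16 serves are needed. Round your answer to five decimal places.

0.03468

Y = trial on which the second success occurs; negative binomial, r=2, p=0.15.
P(Y=16) = C(15,1) · p^2 · (1−p)^14
= 15 · 0.0225 · 0.10277 = 0.0346848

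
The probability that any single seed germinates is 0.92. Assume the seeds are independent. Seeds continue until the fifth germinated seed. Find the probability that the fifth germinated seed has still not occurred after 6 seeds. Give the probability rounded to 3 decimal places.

0.077

Needing more than 6 seeds ⇔ fewer than 5 successes in the first 6. With X ~ Binomial(6, 0.92), P(Y > 6) = P(X ≤ 4).
  k=0: C(6,0)·0.92^0·0.08^6 = 0.00000
  k=1: C(6,1)·0.92^1·0.08^5 = 0.00002
  k=2: C(6,2)·0.92^2·0.08^4 = 0.00052
  k=3: C(6,3)·0.92^3·0.08^3 = 0.00797
  k=4: C(6,4)·0.92^4·0.08^2 = 0.06877
P(X ≤ 4) = 0.07729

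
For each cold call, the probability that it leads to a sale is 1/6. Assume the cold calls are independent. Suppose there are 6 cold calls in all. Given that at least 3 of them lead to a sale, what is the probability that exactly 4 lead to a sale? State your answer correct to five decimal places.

X ~ Binomial(6, 0.166667). Want P(X=4 | X≥3) = P(X=4) / P(X≥3).
P(X=4) = C(6,4)·0.166667^4·0.833333^2 = 0.0080376
P(X≥3) = 1 − 0.3348980 − 0.4018776 − 0.2009388 = 0.0622857
Ratio = 0.0080376 / 0.0622857 = 0.1290434

0.12904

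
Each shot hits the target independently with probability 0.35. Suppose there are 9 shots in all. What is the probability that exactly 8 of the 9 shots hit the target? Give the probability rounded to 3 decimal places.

0.001

X ~ Binomial(n=9, p=0.35).
P(X=8) = C(9,8) · p^8 · (1−p)^1
= 9 · 0.00022519 · 0.65 = 0.00132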